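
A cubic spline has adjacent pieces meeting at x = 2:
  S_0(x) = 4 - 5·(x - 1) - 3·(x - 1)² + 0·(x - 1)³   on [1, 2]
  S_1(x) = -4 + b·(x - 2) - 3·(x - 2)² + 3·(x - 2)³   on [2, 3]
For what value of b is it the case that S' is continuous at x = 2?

-11

S_0'(x) = -5 - 6·(x - 1) + 0·(x - 1)², so S_0'(2) = -11. On the right, S_1'(2) = b, so b = -11.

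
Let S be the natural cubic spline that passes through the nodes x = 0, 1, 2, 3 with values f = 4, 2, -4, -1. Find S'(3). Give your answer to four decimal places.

Put M_i = S'' at the i-th knot. Here h = (1, 1, 1) and Δ = (-2, -6, 3), so the interior equations h_(i-1)·M_(i-1) + 2(h_(i-1)+h_i)·M_i + h_i·M_(i+1) = 6(Δ_i − Δ_(i-1)) read
  1·M_0 + 4·M_1 + 1·M_2 = 6(Δ_1 - Δ_0) = -24
  1·M_1 + 4·M_2 + 1·M_3 = 6(Δ_2 - Δ_1) = 54
Natural end conditions: M_0 = M_3 = 0.
Forward elimination and back-substitution give M_0 = 0, M_1 = -10, M_2 = 16, M_3 = 0.
On [2, 3], S'(x) = b_2 + 2c_2·(x - 2) + 3d_2·(x - 2)² with b_2 = Δ_2 - h_2(2M_2 + M_3)/6 = -7/3, c_2 = M_2/2 = 8, d_2 = (M_3 - M_2)/(6h_2) = -8/3. So S'(3) = 17/3.

5.6667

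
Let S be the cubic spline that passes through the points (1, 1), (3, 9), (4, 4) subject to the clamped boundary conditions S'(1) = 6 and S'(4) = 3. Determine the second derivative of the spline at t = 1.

5

Write M_i for S''(x_i). With h_i = 2, 1 and divided differences Δ_i = 4, -5, the continuity of S' gives the tridiagonal system
  2·M_0 + 6·M_1 + 1·M_2 = 6(Δ_1 - Δ_0) = -54
Clamped end conditions give two more equations: 2h_0·M_0 + h_0·M_1 = 6(Δ_0 - S'(1)) = -12 and h_1·M_1 + 2h_1·M_2 = 6(S'(4) - Δ_1) = 48.
Solving: M_0 = 5, M_1 = -16, M_2 = 32.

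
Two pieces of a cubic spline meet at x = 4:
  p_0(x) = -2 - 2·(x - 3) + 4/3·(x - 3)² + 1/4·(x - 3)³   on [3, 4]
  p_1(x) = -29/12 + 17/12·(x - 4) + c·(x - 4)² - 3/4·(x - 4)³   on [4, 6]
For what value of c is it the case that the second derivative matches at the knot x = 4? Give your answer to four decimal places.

2.0833

p_0''(x) = 8/3 + 3/2·(x - 3), so p_0''(4) = 25/6. On the right, p_1''(4) = 2c, so c = 25/12.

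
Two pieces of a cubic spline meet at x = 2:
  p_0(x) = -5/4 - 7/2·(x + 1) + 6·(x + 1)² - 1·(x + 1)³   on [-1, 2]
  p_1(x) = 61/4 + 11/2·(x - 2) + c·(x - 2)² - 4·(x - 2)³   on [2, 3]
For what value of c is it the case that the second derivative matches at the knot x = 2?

-3

p_0''(x) = 12 - 6·(x + 1), so p_0''(2) = -6. On the right, p_1''(2) = 2c, so c = -3.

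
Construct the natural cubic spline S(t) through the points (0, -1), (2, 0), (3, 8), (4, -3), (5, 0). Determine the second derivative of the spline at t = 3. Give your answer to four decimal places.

-39.7674

Write m_i for S''(x_i). With h_i = 2, 1, 1, 1 and divided differences Δ_i = 1/2, 8, -11, 3, the continuity of S' gives the tridiagonal system
  2·m_0 + 6·m_1 + 1·m_2 = 6(Δ_1 - Δ_0) = 45
  1·m_1 + 4·m_2 + 1·m_3 = 6(Δ_2 - Δ_1) = -114
  1·m_2 + 4·m_3 + 1·m_4 = 6(Δ_3 - Δ_2) = 84
Natural end conditions: m_0 = m_4 = 0.
Hence m_0 = 0, m_1 = 1215/86, m_2 = -1710/43, m_3 = 2661/86, m_4 = 0.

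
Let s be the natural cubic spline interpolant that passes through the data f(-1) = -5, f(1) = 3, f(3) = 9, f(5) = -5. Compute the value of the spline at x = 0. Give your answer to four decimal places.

-1.3000

Let M_i = s''(x_i). Step sizes h_i = 2, 2, 2; slopes of the chords Δ_i = (y_(i+1) - y_i)/h_i = 4, 3, -7.
  2·M_0 + 8·M_1 + 2·M_2 = 6(Δ_1 - Δ_0) = -6
  2·M_1 + 8·M_2 + 2·M_3 = 6(Δ_2 - Δ_1) = -60
Natural end conditions: M_0 = M_3 = 0.
Forward elimination and back-substitution give M_0 = 0, M_1 = 6/5, M_2 = -39/5, M_3 = 0.
On [-1, 1], s(x) = -5 + 18/5·(x + 1) + 0·(x + 1)² + 1/10·(x + 1)³.
With (x + 1) = 1: s(0) = -13/10.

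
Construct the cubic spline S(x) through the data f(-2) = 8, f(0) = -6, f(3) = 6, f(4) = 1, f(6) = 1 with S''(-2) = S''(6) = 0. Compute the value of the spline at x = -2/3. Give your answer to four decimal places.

-3.8048

Let M_i = S''(x_i). Step sizes h_i = 2, 3, 1, 2; slopes of the chords Δ_i = (y_(i+1) - y_i)/h_i = -7, 4, -5, 0.
  2·M_0 + 10·M_1 + 3·M_2 = 6(Δ_1 - Δ_0) = 66
  3·M_1 + 8·M_2 + 1·M_3 = 6(Δ_2 - Δ_1) = -54
  1·M_2 + 6·M_3 + 2·M_4 = 6(Δ_3 - Δ_2) = 30
Natural end conditions: M_0 = M_4 = 0.
Forward elimination and back-substitution give M_0 = 0, M_1 = 1041/104, M_2 = -591/52, M_3 = 717/104, M_4 = 0.
On [-2, 0], S(x) = 8 - 1075/104·(x + 2) + 0·(x + 2)² + 347/416·(x + 2)³.
With (x + 2) = 4/3: S(-2/3) = -2671/702.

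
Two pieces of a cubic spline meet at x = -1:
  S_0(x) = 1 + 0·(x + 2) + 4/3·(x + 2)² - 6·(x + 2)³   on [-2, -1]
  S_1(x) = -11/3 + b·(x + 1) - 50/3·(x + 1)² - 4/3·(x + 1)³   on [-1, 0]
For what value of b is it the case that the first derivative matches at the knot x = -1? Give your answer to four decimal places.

-15.3333

S_0'(x) = 0 + 8/3·(x + 2) - 18·(x + 2)², so S_0'(-1) = -46/3. On the right, S_1'(-1) = b, so b = -46/3.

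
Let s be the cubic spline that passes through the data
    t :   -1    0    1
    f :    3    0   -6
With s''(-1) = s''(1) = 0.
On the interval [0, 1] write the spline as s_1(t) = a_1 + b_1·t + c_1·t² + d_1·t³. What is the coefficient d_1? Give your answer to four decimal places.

Write M_i for s''(x_i). With h_i = 1, 1 and divided differences Δ_i = -3, -6, the continuity of s' gives the tridiagonal system
  1·M_0 + 4·M_1 + 1·M_2 = 6(Δ_1 - Δ_0) = -18
Natural end conditions: M_0 = M_2 = 0.
Hence M_0 = 0, M_1 = -9/2, M_2 = 0.
On [0, 1], with s_1(t) = a_1 + b_1·t + c_1·t² + d_1·t³: c_1 = M_1/2 = -9/4, d_1 = (M_2 - M_1)/(6h_1) = 3/4, b_1 = Δ_1 - h_1(2M_1 + M_2)/6 = -9/2.

0.7500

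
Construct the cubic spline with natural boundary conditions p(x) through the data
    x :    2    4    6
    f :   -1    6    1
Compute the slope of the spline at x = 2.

With M_i denoting the second derivative at x_i, h_i = 2, 2, and Δ_i = (y_(i+1) − y_i)/h_i = 7/2, -5/2:
  2·M_0 + 8·M_1 + 2·M_2 = 6(Δ_1 - Δ_0) = -36
Natural end conditions: M_0 = M_2 = 0.
Forward elimination and back-substitution give M_0 = 0, M_1 = -9/2, M_2 = 0.
On [2, 4], p'(x) = b_0 + 2c_0·(x - 2) + 3d_0·(x - 2)² with b_0 = Δ_0 - h_0(2M_0 + M_1)/6 = 5, c_0 = M_0/2 = 0, d_0 = (M_1 - M_0)/(6h_0) = -3/8. So p'(2) = 5.

5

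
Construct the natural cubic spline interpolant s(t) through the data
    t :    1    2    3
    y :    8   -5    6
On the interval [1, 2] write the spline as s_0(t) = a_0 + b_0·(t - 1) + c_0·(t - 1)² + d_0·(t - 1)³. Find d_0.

6

Let σ_i = s''(x_i). Step sizes h_i = 1, 1; slopes of the chords Δ_i = (y_(i+1) - y_i)/h_i = -13, 11.
  1·σ_0 + 4·σ_1 + 1·σ_2 = 6(Δ_1 - Δ_0) = 144
Natural end conditions: σ_0 = σ_2 = 0.
Hence σ_0 = 0, σ_1 = 36, σ_2 = 0.
On [1, 2], with s_0(t) = a_0 + b_0·(t - 1) + c_0·(t - 1)² + d_0·(t - 1)³: c_0 = σ_0/2 = 0, d_0 = (σ_1 - σ_0)/(6h_0) = 6, b_0 = Δ_0 - h_0(2σ_0 + σ_1)/6 = -19.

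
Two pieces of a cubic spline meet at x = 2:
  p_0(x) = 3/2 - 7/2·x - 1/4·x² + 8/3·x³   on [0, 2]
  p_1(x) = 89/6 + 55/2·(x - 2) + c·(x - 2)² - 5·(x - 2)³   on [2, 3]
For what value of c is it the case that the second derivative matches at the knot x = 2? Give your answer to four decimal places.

15.7500

p_0''(x) = -1/2 + 16·x, so p_0''(2) = 63/2. On the right, p_1''(2) = 2c, so c = 63/4.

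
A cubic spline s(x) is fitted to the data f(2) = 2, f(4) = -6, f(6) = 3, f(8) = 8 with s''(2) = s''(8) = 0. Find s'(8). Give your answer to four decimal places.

1.4000

With σ_i denoting the second derivative at x_i, h_i = 2, 2, 2, and Δ_i = (y_(i+1) − y_i)/h_i = -4, 9/2, 5/2:
  2·σ_0 + 8·σ_1 + 2·σ_2 = 6(Δ_1 - Δ_0) = 51
  2·σ_1 + 8·σ_2 + 2·σ_3 = 6(Δ_2 - Δ_1) = -12
Natural end conditions: σ_0 = σ_3 = 0.
Solving the tridiagonal system: σ_0 = 0, σ_1 = 36/5, σ_2 = -33/10, σ_3 = 0.
On [6, 8], s'(x) = b_2 + 2c_2·(x - 6) + 3d_2·(x - 6)² with b_2 = Δ_2 - h_2(2σ_2 + σ_3)/6 = 47/10, c_2 = σ_2/2 = -33/20, d_2 = (σ_3 - σ_2)/(6h_2) = 11/40. So s'(8) = 7/5.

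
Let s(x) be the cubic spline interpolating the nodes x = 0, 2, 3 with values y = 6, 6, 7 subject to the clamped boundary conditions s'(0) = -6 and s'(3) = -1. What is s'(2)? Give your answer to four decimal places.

2.3333

With m_i denoting the second derivative at x_i, h_i = 2, 1, and Δ_i = (y_(i+1) − y_i)/h_i = 0, 1:
  2·m_0 + 6·m_1 + 1·m_2 = 6(Δ_1 - Δ_0) = 6
Clamped end conditions give two more equations: 2h_0·m_0 + h_0·m_1 = 6(Δ_0 - s'(0)) = 36 and h_1·m_1 + 2h_1·m_2 = 6(s'(3) - Δ_1) = -12.
Solving: m_0 = 29/3, m_1 = -4/3, m_2 = -16/3.
On [2, 3], s'(x) = b_1 + 2c_1·(x - 2) + 3d_1·(x - 2)² with b_1 = Δ_1 - h_1(2m_1 + m_2)/6 = 7/3, c_1 = m_1/2 = -2/3, d_1 = (m_2 - m_1)/(6h_1) = -2/3. So s'(2) = 7/3.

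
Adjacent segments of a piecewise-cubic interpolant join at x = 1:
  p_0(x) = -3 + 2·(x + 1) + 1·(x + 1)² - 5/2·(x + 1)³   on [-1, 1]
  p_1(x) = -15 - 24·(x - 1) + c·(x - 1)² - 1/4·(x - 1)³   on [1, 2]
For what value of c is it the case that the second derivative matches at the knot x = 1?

p_0''(x) = 2 - 15·(x + 1), so p_0''(1) = -28. On the right, p_1''(1) = 2c, so c = -14.

-14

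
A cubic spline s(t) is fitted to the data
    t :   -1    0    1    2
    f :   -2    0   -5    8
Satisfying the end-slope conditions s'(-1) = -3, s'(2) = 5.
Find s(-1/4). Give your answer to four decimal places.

With M_i denoting the second derivative at x_i, h_i = 1, 1, 1, and Δ_i = (y_(i+1) − y_i)/h_i = 2, -5, 13:
  1·M_0 + 4·M_1 + 1·M_2 = 6(Δ_1 - Δ_0) = -42
  1·M_1 + 4·M_2 + 1·M_3 = 6(Δ_2 - Δ_1) = 108
Clamped end conditions give two more equations: 2h_0·M_0 + h_0·M_1 = 6(Δ_0 - s'(-1)) = 30 and h_2·M_2 + 2h_2·M_3 = 6(s'(2) - Δ_2) = -48.
Forward elimination and back-substitution give M_0 = 446/15, M_1 = -442/15, M_2 = 692/15, M_3 = -706/15.
On [-1, 0], s(t) = -2 - 3·(t + 1) + 223/15·(t + 1)² - 148/15·(t + 1)³.
With (t + 1) = 3/4: s(-1/4) = -1/20.

-0.0500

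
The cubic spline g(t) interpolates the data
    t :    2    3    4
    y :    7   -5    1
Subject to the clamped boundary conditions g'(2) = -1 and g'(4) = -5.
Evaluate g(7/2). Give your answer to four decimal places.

-1.7500

Let σ_i = g''(x_i). Step sizes h_i = 1, 1; slopes of the chords Δ_i = (y_(i+1) - y_i)/h_i = -12, 6.
  1·σ_0 + 4·σ_1 + 1·σ_2 = 6(Δ_1 - Δ_0) = 108
Clamped end conditions give two more equations: 2h_0·σ_0 + h_0·σ_1 = 6(Δ_0 - g'(2)) = -66 and h_1·σ_1 + 2h_1·σ_2 = 6(g'(4) - Δ_1) = -66.
Solving: σ_0 = -62, σ_1 = 58, σ_2 = -62.
On [3, 4], g(t) = -5 - 3·(t - 3) + 29·(t - 3)² - 20·(t - 3)³.
With (t - 3) = 1/2: g(7/2) = -7/4.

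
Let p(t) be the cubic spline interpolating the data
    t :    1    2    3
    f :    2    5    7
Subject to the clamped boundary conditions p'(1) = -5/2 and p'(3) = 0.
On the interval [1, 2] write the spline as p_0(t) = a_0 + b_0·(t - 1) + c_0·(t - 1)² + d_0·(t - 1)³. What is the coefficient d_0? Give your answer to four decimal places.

-4.1250

Write M_i for p''(x_i). With h_i = 1, 1 and divided differences Δ_i = 3, 2, the continuity of p' gives the tridiagonal system
  1·M_0 + 4·M_1 + 1·M_2 = 6(Δ_1 - Δ_0) = -6
Clamped end conditions give two more equations: 2h_0·M_0 + h_0·M_1 = 6(Δ_0 - p'(1)) = 33 and h_1·M_1 + 2h_1·M_2 = 6(p'(3) - Δ_1) = -12.
Solving the tridiagonal system: M_0 = 77/4, M_1 = -11/2, M_2 = -13/4.
On [1, 2], with p_0(t) = a_0 + b_0·(t - 1) + c_0·(t - 1)² + d_0·(t - 1)³: c_0 = M_0/2 = 77/8, d_0 = (M_1 - M_0)/(6h_0) = -33/8, b_0 = Δ_0 - h_0(2M_0 + M_1)/6 = -5/2.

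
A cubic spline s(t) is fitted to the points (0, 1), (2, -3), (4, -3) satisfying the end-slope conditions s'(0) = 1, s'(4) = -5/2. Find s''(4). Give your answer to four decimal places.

Write M_i for s''(x_i). With h_i = 2, 2 and divided differences Δ_i = -2, 0, the continuity of s' gives the tridiagonal system
  2·M_0 + 8·M_1 + 2·M_2 = 6(Δ_1 - Δ_0) = 12
Clamped end conditions give two more equations: 2h_0·M_0 + h_0·M_1 = 6(Δ_0 - s'(0)) = -18 and h_1·M_1 + 2h_1·M_2 = 6(s'(4) - Δ_1) = -15.
Solving: M_0 = -55/8, M_1 = 19/4, M_2 = -49/8.

-6.1250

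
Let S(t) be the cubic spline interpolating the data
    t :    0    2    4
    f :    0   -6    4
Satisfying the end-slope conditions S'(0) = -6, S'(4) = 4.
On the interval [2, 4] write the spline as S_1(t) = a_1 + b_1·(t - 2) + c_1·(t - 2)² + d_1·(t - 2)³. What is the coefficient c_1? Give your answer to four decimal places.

3.5000

With σ_i denoting the second derivative at x_i, h_i = 2, 2, and Δ_i = (y_(i+1) − y_i)/h_i = -3, 5:
  2·σ_0 + 8·σ_1 + 2·σ_2 = 6(Δ_1 - Δ_0) = 48
Clamped end conditions give two more equations: 2h_0·σ_0 + h_0·σ_1 = 6(Δ_0 - S'(0)) = 18 and h_1·σ_1 + 2h_1·σ_2 = 6(S'(4) - Δ_1) = -6.
Hence σ_0 = 1, σ_1 = 7, σ_2 = -5.
On [2, 4], with S_1(t) = a_1 + b_1·(t - 2) + c_1·(t - 2)² + d_1·(t - 2)³: c_1 = σ_1/2 = 7/2, d_1 = (σ_2 - σ_1)/(6h_1) = -1, b_1 = Δ_1 - h_1(2σ_1 + σ_2)/6 = 2.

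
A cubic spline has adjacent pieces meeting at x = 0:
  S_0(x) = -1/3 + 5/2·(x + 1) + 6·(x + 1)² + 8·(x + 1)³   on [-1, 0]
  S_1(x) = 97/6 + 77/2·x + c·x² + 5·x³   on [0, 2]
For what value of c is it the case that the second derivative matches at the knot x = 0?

30

S_0''(x) = 12 + 48·(x + 1), so S_0''(0) = 60. On the right, S_1''(0) = 2c, so c = 30.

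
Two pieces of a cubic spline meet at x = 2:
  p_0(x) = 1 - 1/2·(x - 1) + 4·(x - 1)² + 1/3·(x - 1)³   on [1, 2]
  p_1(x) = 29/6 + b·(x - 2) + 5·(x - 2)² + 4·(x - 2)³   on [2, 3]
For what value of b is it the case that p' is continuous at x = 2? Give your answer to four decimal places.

8.5000

p_0'(x) = -1/2 + 8·(x - 1) + 1·(x - 1)², so p_0'(2) = 17/2. On the right, p_1'(2) = b, so b = 17/2.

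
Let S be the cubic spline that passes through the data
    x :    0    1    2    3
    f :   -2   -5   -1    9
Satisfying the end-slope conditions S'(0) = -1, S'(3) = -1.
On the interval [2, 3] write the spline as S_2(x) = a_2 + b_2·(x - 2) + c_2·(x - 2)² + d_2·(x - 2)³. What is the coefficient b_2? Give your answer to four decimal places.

11.2000

Let M_i = S''(x_i). Step sizes h_i = 1, 1, 1; slopes of the chords Δ_i = (y_(i+1) - y_i)/h_i = -3, 4, 10.
  1·M_0 + 4·M_1 + 1·M_2 = 6(Δ_1 - Δ_0) = 42
  1·M_1 + 4·M_2 + 1·M_3 = 6(Δ_2 - Δ_1) = 36
Clamped end conditions give two more equations: 2h_0·M_0 + h_0·M_1 = 6(Δ_0 - S'(0)) = -12 and h_2·M_2 + 2h_2·M_3 = 6(S'(3) - Δ_2) = -66.
Solving the tridiagonal system: M_0 = -52/5, M_1 = 44/5, M_2 = 86/5, M_3 = -208/5.
On [2, 3], with S_2(x) = a_2 + b_2·(x - 2) + c_2·(x - 2)² + d_2·(x - 2)³: c_2 = M_2/2 = 43/5, d_2 = (M_3 - M_2)/(6h_2) = -49/5, b_2 = Δ_2 - h_2(2M_2 + M_3)/6 = 56/5.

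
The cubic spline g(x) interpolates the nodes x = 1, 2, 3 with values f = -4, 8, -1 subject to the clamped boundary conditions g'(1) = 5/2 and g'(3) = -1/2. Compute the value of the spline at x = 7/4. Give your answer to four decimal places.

5.9961

Write m_i for g''(x_i). With h_i = 1, 1 and divided differences Δ_i = 12, -9, the continuity of g' gives the tridiagonal system
  1·m_0 + 4·m_1 + 1·m_2 = 6(Δ_1 - Δ_0) = -126
Clamped end conditions give two more equations: 2h_0·m_0 + h_0·m_1 = 6(Δ_0 - g'(1)) = 57 and h_1·m_1 + 2h_1·m_2 = 6(g'(3) - Δ_1) = 51.
Hence m_0 = 117/2, m_1 = -60, m_2 = 111/2.
On [1, 2], g(x) = -4 + 5/2·(x - 1) + 117/4·(x - 1)² - 79/4·(x - 1)³.
With (x - 1) = 3/4: g(7/4) = 1535/256.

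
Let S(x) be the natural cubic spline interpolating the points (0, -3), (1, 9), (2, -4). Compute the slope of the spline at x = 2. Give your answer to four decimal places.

-19.2500

With σ_i denoting the second derivative at x_i, h_i = 1, 1, and Δ_i = (y_(i+1) − y_i)/h_i = 12, -13:
  1·σ_0 + 4·σ_1 + 1·σ_2 = 6(Δ_1 - Δ_0) = -150
Natural end conditions: σ_0 = σ_2 = 0.
Solving the tridiagonal system: σ_0 = 0, σ_1 = -75/2, σ_2 = 0.
On [1, 2], S'(x) = b_1 + 2c_1·(x - 1) + 3d_1·(x - 1)² with b_1 = Δ_1 - h_1(2σ_1 + σ_2)/6 = -1/2, c_1 = σ_1/2 = -75/4, d_1 = (σ_2 - σ_1)/(6h_1) = 25/4. So S'(2) = -77/4.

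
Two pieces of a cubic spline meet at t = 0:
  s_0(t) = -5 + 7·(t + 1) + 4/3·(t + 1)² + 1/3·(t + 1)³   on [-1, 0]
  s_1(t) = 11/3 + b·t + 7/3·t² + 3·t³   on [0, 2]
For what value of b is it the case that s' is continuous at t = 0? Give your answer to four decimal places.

s_0'(t) = 7 + 8/3·(t + 1) + 1·(t + 1)², so s_0'(0) = 32/3. On the right, s_1'(0) = b, so b = 32/3.

10.6667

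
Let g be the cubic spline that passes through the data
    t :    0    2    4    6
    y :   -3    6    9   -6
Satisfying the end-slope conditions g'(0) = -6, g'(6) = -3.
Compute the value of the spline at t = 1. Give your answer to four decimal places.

With M_i denoting the second derivative at x_i, h_i = 2, 2, 2, and Δ_i = (y_(i+1) − y_i)/h_i = 9/2, 3/2, -15/2:
  2·M_0 + 8·M_1 + 2·M_2 = 6(Δ_1 - Δ_0) = -18
  2·M_1 + 8·M_2 + 2·M_3 = 6(Δ_2 - Δ_1) = -54
Clamped end conditions give two more equations: 2h_0·M_0 + h_0·M_1 = 6(Δ_0 - g'(0)) = 63 and h_2·M_2 + 2h_2·M_3 = 6(g'(6) - Δ_2) = 27.
Solving the tridiagonal system: M_0 = 181/10, M_1 = -47/10, M_2 = -83/10, M_3 = 109/10.
On [0, 2], g(t) = -3 - 6·t + 181/20·t² - 19/10·t³.
With t = 1: g(1) = -37/20.

-1.8500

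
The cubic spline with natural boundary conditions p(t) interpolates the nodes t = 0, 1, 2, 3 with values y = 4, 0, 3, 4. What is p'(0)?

-6

Write σ_i for p''(x_i). With h_i = 1, 1, 1 and divided differences Δ_i = -4, 3, 1, the continuity of p' gives the tridiagonal system
  1·σ_0 + 4·σ_1 + 1·σ_2 = 6(Δ_1 - Δ_0) = 42
  1·σ_1 + 4·σ_2 + 1·σ_3 = 6(Δ_2 - Δ_1) = -12
Natural end conditions: σ_0 = σ_3 = 0.
Solving: σ_0 = 0, σ_1 = 12, σ_2 = -6, σ_3 = 0.
On [0, 1], p'(t) = b_0 + 2c_0·t + 3d_0·t² with b_0 = Δ_0 - h_0(2σ_0 + σ_1)/6 = -6, c_0 = σ_0/2 = 0, d_0 = (σ_1 - σ_0)/(6h_0) = 2. So p'(0) = -6.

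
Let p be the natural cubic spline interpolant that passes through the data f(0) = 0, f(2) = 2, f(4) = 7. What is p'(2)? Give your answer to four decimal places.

Put M_i = p'' at the i-th knot. Here h = (2, 2) and Δ = (1, 5/2), so the interior equations h_(i-1)·M_(i-1) + 2(h_(i-1)+h_i)·M_i + h_i·M_(i+1) = 6(Δ_i − Δ_(i-1)) read
  2·M_0 + 8·M_1 + 2·M_2 = 6(Δ_1 - Δ_0) = 9
Natural end conditions: M_0 = M_2 = 0.
Hence M_0 = 0, M_1 = 9/8, M_2 = 0.
On [2, 4], p'(t) = b_1 + 2c_1·(t - 2) + 3d_1·(t - 2)² with b_1 = Δ_1 - h_1(2M_1 + M_2)/6 = 7/4, c_1 = M_1/2 = 9/16, d_1 = (M_2 - M_1)/(6h_1) = -3/32. So p'(2) = 7/4.

1.7500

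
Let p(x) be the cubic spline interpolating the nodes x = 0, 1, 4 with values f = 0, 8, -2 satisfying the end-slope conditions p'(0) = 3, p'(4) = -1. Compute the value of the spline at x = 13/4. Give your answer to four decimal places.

Let M_i = p''(x_i). Step sizes h_i = 1, 3; slopes of the chords Δ_i = (y_(i+1) - y_i)/h_i = 8, -10/3.
  1·M_0 + 8·M_1 + 3·M_2 = 6(Δ_1 - Δ_0) = -68
Clamped end conditions give two more equations: 2h_0·M_0 + h_0·M_1 = 6(Δ_0 - p'(0)) = 30 and h_1·M_1 + 2h_1·M_2 = 6(p'(4) - Δ_1) = 14.
Hence M_0 = 45/2, M_1 = -15, M_2 = 59/6.
On [1, 4], p(x) = 8 + 27/4·(x - 1) - 15/2·(x - 1)² + 149/108·(x - 1)³.
With (x - 1) = 9/4: p(13/4) = 239/256.

0.9336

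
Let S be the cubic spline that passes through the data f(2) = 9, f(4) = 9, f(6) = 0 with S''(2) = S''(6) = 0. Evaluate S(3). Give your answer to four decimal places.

With σ_i denoting the second derivative at x_i, h_i = 2, 2, and Δ_i = (y_(i+1) − y_i)/h_i = 0, -9/2:
  2·σ_0 + 8·σ_1 + 2·σ_2 = 6(Δ_1 - Δ_0) = -27
Natural end conditions: σ_0 = σ_2 = 0.
Solving the tridiagonal system: σ_0 = 0, σ_1 = -27/8, σ_2 = 0.
On [2, 4], S(x) = 9 + 9/8·(x - 2) + 0·(x - 2)² - 9/32·(x - 2)³.
With (x - 2) = 1: S(3) = 315/32.

9.8438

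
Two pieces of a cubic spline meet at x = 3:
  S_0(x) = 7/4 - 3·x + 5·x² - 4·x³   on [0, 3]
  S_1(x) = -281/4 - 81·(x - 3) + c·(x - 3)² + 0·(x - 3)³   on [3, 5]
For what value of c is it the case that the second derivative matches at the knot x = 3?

S_0''(x) = 10 - 24·x, so S_0''(3) = -62. On the right, S_1''(3) = 2c, so c = -31.

-31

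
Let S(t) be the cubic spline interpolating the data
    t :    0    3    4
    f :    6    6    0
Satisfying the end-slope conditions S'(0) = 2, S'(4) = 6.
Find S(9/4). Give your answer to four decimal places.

10.1836

With M_i denoting the second derivative at x_i, h_i = 3, 1, and Δ_i = (y_(i+1) − y_i)/h_i = 0, -6:
  3·M_0 + 8·M_1 + 1·M_2 = 6(Δ_1 - Δ_0) = -36
Clamped end conditions give two more equations: 2h_0·M_0 + h_0·M_1 = 6(Δ_0 - S'(0)) = -12 and h_1·M_1 + 2h_1·M_2 = 6(S'(4) - Δ_1) = 72.
Forward elimination and back-substitution give M_0 = 7/2, M_1 = -11, M_2 = 83/2.
On [0, 3], S(t) = 6 + 2·t + 7/4·t² - 29/36·t³.
With t = 9/4: S(9/4) = 2607/256.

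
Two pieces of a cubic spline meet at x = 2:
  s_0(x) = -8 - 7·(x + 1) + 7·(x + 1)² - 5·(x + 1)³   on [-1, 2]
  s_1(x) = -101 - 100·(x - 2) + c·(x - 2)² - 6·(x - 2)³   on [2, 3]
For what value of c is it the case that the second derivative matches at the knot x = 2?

s_0''(x) = 14 - 30·(x + 1), so s_0''(2) = -76. On the right, s_1''(2) = 2c, so c = -38.

-38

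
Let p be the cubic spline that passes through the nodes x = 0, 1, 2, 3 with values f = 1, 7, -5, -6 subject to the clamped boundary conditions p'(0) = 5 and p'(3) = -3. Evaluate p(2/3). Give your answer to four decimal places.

With M_i denoting the second derivative at x_i, h_i = 1, 1, 1, and Δ_i = (y_(i+1) − y_i)/h_i = 6, -12, -1:
  1·M_0 + 4·M_1 + 1·M_2 = 6(Δ_1 - Δ_0) = -108
  1·M_1 + 4·M_2 + 1·M_3 = 6(Δ_2 - Δ_1) = 66
Clamped end conditions give two more equations: 2h_0·M_0 + h_0·M_1 = 6(Δ_0 - p'(0)) = 6 and h_2·M_2 + 2h_2·M_3 = 6(p'(3) - Δ_2) = -12.
Solving the tridiagonal system: M_0 = 352/15, M_1 = -614/15, M_2 = 484/15, M_3 = -332/15.
On [0, 1], p(x) = 1 + 5·x + 176/15·x² - 161/15·x³.
With x = 2/3: p(2/3) = 2579/405.

6.3679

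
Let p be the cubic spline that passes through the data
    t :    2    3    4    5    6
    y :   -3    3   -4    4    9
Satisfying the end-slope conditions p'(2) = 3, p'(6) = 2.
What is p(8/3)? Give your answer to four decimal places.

Write M_i for p''(x_i). With h_i = 1, 1, 1, 1 and divided differences Δ_i = 6, -7, 8, 5, the continuity of p' gives the tridiagonal system
  1·M_0 + 4·M_1 + 1·M_2 = 6(Δ_1 - Δ_0) = -78
  1·M_1 + 4·M_2 + 1·M_3 = 6(Δ_2 - Δ_1) = 90
  1·M_2 + 4·M_3 + 1·M_4 = 6(Δ_3 - Δ_2) = -18
Clamped end conditions give two more equations: 2h_0·M_0 + h_0·M_1 = 6(Δ_0 - p'(2)) = 18 and h_3·M_3 + 2h_3·M_4 = 6(p'(6) - Δ_3) = -18.
Solving: M_0 = 737/28, M_1 = -485/14, M_2 = 137/4, M_3 = -173/14, M_4 = -79/28.
On [2, 3], p(t) = -3 + 3·(t - 2) + 737/56·(t - 2)² - 569/56·(t - 2)³.
With (t - 2) = 2/3: p(8/3) = 695/378.

1.8386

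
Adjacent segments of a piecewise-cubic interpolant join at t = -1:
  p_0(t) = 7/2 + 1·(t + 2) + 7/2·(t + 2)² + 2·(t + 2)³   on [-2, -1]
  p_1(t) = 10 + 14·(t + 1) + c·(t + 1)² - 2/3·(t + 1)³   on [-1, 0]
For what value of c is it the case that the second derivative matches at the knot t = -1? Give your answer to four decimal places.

9.5000

p_0''(t) = 7 + 12·(t + 2), so p_0''(-1) = 19. On the right, p_1''(-1) = 2c, so c = 19/2.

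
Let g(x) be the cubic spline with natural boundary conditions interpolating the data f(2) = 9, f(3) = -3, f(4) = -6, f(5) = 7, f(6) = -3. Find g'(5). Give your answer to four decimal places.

Write σ_i for g''(x_i). With h_i = 1, 1, 1, 1 and divided differences Δ_i = -12, -3, 13, -10, the continuity of g' gives the tridiagonal system
  1·σ_0 + 4·σ_1 + 1·σ_2 = 6(Δ_1 - Δ_0) = 54
  1·σ_1 + 4·σ_2 + 1·σ_3 = 6(Δ_2 - Δ_1) = 96
  1·σ_2 + 4·σ_3 + 1·σ_4 = 6(Δ_3 - Δ_2) = -138
Natural end conditions: σ_0 = σ_4 = 0.
Hence σ_0 = 0, σ_1 = 36/7, σ_2 = 234/7, σ_3 = -300/7, σ_4 = 0.
On [5, 6], g'(x) = b_3 + 2c_3·(x - 5) + 3d_3·(x - 5)² with b_3 = Δ_3 - h_3(2σ_3 + σ_4)/6 = 30/7, c_3 = σ_3/2 = -150/7, d_3 = (σ_4 - σ_3)/(6h_3) = 50/7. So g'(5) = 30/7.

4.2857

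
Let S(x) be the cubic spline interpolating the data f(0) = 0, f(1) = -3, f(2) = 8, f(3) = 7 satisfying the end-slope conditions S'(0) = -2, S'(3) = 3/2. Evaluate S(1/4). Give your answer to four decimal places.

-0.9859

Write m_i for S''(x_i). With h_i = 1, 1, 1 and divided differences Δ_i = -3, 11, -1, the continuity of S' gives the tridiagonal system
  1·m_0 + 4·m_1 + 1·m_2 = 6(Δ_1 - Δ_0) = 84
  1·m_1 + 4·m_2 + 1·m_3 = 6(Δ_2 - Δ_1) = -72
Clamped end conditions give two more equations: 2h_0·m_0 + h_0·m_1 = 6(Δ_0 - S'(0)) = -6 and h_2·m_2 + 2h_2·m_3 = 6(S'(3) - Δ_2) = 15.
Solving the tridiagonal system: m_0 = -301/15, m_1 = 512/15, m_2 = -487/15, m_3 = 356/15.
On [0, 1], S(x) = 0 - 2·x - 301/30·x² + 271/30·x³.
With x = 1/4: S(1/4) = -631/640.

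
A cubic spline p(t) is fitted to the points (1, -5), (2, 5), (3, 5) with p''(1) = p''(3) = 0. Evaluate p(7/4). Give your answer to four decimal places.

Put m_i = p'' at the i-th knot. Here h = (1, 1) and Δ = (10, 0), so the interior equations h_(i-1)·m_(i-1) + 2(h_(i-1)+h_i)·m_i + h_i·m_(i+1) = 6(Δ_i − Δ_(i-1)) read
  1·m_0 + 4·m_1 + 1·m_2 = 6(Δ_1 - Δ_0) = -60
Natural end conditions: m_0 = m_2 = 0.
Forward elimination and back-substitution give m_0 = 0, m_1 = -15, m_2 = 0.
On [1, 2], p(t) = -5 + 25/2·(t - 1) + 0·(t - 1)² - 5/2·(t - 1)³.
With (t - 1) = 3/4: p(7/4) = 425/128.

3.3203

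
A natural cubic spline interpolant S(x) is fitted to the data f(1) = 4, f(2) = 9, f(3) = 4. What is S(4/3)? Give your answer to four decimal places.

6.4074

With M_i denoting the second derivative at x_i, h_i = 1, 1, and Δ_i = (y_(i+1) − y_i)/h_i = 5, -5:
  1·M_0 + 4·M_1 + 1·M_2 = 6(Δ_1 - Δ_0) = -60
Natural end conditions: M_0 = M_2 = 0.
Hence M_0 = 0, M_1 = -15, M_2 = 0.
On [1, 2], S(x) = 4 + 15/2·(x - 1) + 0·(x - 1)² - 5/2·(x - 1)³.
With (x - 1) = 1/3: S(4/3) = 173/27.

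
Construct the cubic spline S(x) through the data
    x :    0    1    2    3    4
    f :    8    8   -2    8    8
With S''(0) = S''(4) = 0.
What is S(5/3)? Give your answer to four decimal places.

With σ_i denoting the second derivative at x_i, h_i = 1, 1, 1, 1, and Δ_i = (y_(i+1) − y_i)/h_i = 0, -10, 10, 0:
  1·σ_0 + 4·σ_1 + 1·σ_2 = 6(Δ_1 - Δ_0) = -60
  1·σ_1 + 4·σ_2 + 1·σ_3 = 6(Δ_2 - Δ_1) = 120
  1·σ_2 + 4·σ_3 + 1·σ_4 = 6(Δ_3 - Δ_2) = -60
Natural end conditions: σ_0 = σ_4 = 0.
Forward elimination and back-substitution give σ_0 = 0, σ_1 = -180/7, σ_2 = 300/7, σ_3 = -180/7, σ_4 = 0.
On [1, 2], S(x) = 8 - 60/7·(x - 1) - 90/7·(x - 1)² + 80/7·(x - 1)³.
With (x - 1) = 2/3: S(5/3) = -8/189.

-0.0423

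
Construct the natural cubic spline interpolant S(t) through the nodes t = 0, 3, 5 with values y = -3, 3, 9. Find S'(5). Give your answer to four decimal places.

3.2000

Write m_i for S''(x_i). With h_i = 3, 2 and divided differences Δ_i = 2, 3, the continuity of S' gives the tridiagonal system
  3·m_0 + 10·m_1 + 2·m_2 = 6(Δ_1 - Δ_0) = 6
Natural end conditions: m_0 = m_2 = 0.
Hence m_0 = 0, m_1 = 3/5, m_2 = 0.
On [3, 5], S'(t) = b_1 + 2c_1·(t - 3) + 3d_1·(t - 3)² with b_1 = Δ_1 - h_1(2m_1 + m_2)/6 = 13/5, c_1 = m_1/2 = 3/10, d_1 = (m_2 - m_1)/(6h_1) = -1/20. So S'(5) = 16/5.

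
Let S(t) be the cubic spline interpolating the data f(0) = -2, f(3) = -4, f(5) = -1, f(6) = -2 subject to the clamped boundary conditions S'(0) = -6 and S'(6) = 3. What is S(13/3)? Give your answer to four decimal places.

Write σ_i for S''(x_i). With h_i = 3, 2, 1 and divided differences Δ_i = -2/3, 3/2, -1, the continuity of S' gives the tridiagonal system
  3·σ_0 + 10·σ_1 + 2·σ_2 = 6(Δ_1 - Δ_0) = 13
  2·σ_1 + 6·σ_2 + 1·σ_3 = 6(Δ_2 - Δ_1) = -15
Clamped end conditions give two more equations: 2h_0·σ_0 + h_0·σ_1 = 6(Δ_0 - S'(0)) = 32 and h_2·σ_2 + 2h_2·σ_3 = 6(S'(6) - Δ_2) = 24.
Solving: σ_0 = 93/19, σ_1 = 50/57, σ_2 = -298/57, σ_3 = 833/57.
On [3, 5], S(t) = -4 + 101/38·(t - 3) + 25/57·(t - 3)² - 29/57·(t - 3)³.
With (t - 3) = 4/3: S(13/3) = -1358/1539.

-0.8824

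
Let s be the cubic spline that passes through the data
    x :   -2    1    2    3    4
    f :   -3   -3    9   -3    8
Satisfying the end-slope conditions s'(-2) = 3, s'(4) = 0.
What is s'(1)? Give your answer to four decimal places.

14.5000

Write M_i for s''(x_i). With h_i = 3, 1, 1, 1 and divided differences Δ_i = 0, 12, -12, 11, the continuity of s' gives the tridiagonal system
  3·M_0 + 8·M_1 + 1·M_2 = 6(Δ_1 - Δ_0) = 72
  1·M_1 + 4·M_2 + 1·M_3 = 6(Δ_2 - Δ_1) = -144
  1·M_2 + 4·M_3 + 1·M_4 = 6(Δ_3 - Δ_2) = 138
Clamped end conditions give two more equations: 2h_0·M_0 + h_0·M_1 = 6(Δ_0 - s'(-2)) = -18 and h_3·M_3 + 2h_3·M_4 = 6(s'(4) - Δ_3) = -66.
Solving: M_0 = -41/3, M_1 = 64/3, M_2 = -173/3, M_3 = 196/3, M_4 = -197/3.
On [1, 2], s'(x) = b_1 + 2c_1·(x - 1) + 3d_1·(x - 1)² with b_1 = Δ_1 - h_1(2M_1 + M_2)/6 = 29/2, c_1 = M_1/2 = 32/3, d_1 = (M_2 - M_1)/(6h_1) = -79/6. So s'(1) = 29/2.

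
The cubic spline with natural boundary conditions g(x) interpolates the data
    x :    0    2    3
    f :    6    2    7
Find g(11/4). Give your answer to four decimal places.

Write M_i for g''(x_i). With h_i = 2, 1 and divided differences Δ_i = -2, 5, the continuity of g' gives the tridiagonal system
  2·M_0 + 6·M_1 + 1·M_2 = 6(Δ_1 - Δ_0) = 42
Natural end conditions: M_0 = M_2 = 0.
Solving: M_0 = 0, M_1 = 7, M_2 = 0.
On [2, 3], g(x) = 2 + 8/3·(x - 2) + 7/2·(x - 2)² - 7/6·(x - 2)³.
With (x - 2) = 3/4: g(11/4) = 701/128.

5.4766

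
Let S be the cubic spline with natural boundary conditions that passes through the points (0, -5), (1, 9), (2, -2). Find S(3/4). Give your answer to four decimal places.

7.5508

Put σ_i = S'' at the i-th knot. Here h = (1, 1) and Δ = (14, -11), so the interior equations h_(i-1)·σ_(i-1) + 2(h_(i-1)+h_i)·σ_i + h_i·σ_(i+1) = 6(Δ_i − Δ_(i-1)) read
  1·σ_0 + 4·σ_1 + 1·σ_2 = 6(Δ_1 - Δ_0) = -150
Natural end conditions: σ_0 = σ_2 = 0.
Hence σ_0 = 0, σ_1 = -75/2, σ_2 = 0.
On [0, 1], S(x) = -5 + 81/4·x + 0·x² - 25/4·x³.
With x = 3/4: S(3/4) = 1933/256.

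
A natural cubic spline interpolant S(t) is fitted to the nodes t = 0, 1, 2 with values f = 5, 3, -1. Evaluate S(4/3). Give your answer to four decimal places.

Put m_i = S'' at the i-th knot. Here h = (1, 1) and Δ = (-2, -4), so the interior equations h_(i-1)·m_(i-1) + 2(h_(i-1)+h_i)·m_i + h_i·m_(i+1) = 6(Δ_i − Δ_(i-1)) read
  1·m_0 + 4·m_1 + 1·m_2 = 6(Δ_1 - Δ_0) = -12
Natural end conditions: m_0 = m_2 = 0.
Hence m_0 = 0, m_1 = -3, m_2 = 0.
On [1, 2], S(t) = 3 - 3·(t - 1) - 3/2·(t - 1)² + 1/2·(t - 1)³.
With (t - 1) = 1/3: S(4/3) = 50/27.

1.8519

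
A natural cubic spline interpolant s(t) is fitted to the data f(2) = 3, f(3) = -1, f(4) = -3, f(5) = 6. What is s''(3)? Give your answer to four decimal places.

-1.2000

Put M_i = s'' at the i-th knot. Here h = (1, 1, 1) and Δ = (-4, -2, 9), so the interior equations h_(i-1)·M_(i-1) + 2(h_(i-1)+h_i)·M_i + h_i·M_(i+1) = 6(Δ_i − Δ_(i-1)) read
  1·M_0 + 4·M_1 + 1·M_2 = 6(Δ_1 - Δ_0) = 12
  1·M_1 + 4·M_2 + 1·M_3 = 6(Δ_2 - Δ_1) = 66
Natural end conditions: M_0 = M_3 = 0.
Solving: M_0 = 0, M_1 = -6/5, M_2 = 84/5, M_3 = 0.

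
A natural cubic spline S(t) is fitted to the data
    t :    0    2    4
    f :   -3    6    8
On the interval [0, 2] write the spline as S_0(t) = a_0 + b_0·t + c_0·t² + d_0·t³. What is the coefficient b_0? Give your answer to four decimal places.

5.3750

Put M_i = S'' at the i-th knot. Here h = (2, 2) and Δ = (9/2, 1), so the interior equations h_(i-1)·M_(i-1) + 2(h_(i-1)+h_i)·M_i + h_i·M_(i+1) = 6(Δ_i − Δ_(i-1)) read
  2·M_0 + 8·M_1 + 2·M_2 = 6(Δ_1 - Δ_0) = -21
Natural end conditions: M_0 = M_2 = 0.
Forward elimination and back-substitution give M_0 = 0, M_1 = -21/8, M_2 = 0.
On [0, 2], with S_0(t) = a_0 + b_0·t + c_0·t² + d_0·t³: c_0 = M_0/2 = 0, d_0 = (M_1 - M_0)/(6h_0) = -7/32, b_0 = Δ_0 - h_0(2M_0 + M_1)/6 = 43/8.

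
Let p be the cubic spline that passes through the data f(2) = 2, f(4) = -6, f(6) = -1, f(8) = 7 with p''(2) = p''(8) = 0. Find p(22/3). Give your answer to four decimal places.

4.3531

With M_i denoting the second derivative at x_i, h_i = 2, 2, 2, and Δ_i = (y_(i+1) − y_i)/h_i = -4, 5/2, 4:
  2·M_0 + 8·M_1 + 2·M_2 = 6(Δ_1 - Δ_0) = 39
  2·M_1 + 8·M_2 + 2·M_3 = 6(Δ_2 - Δ_1) = 9
Natural end conditions: M_0 = M_3 = 0.
Hence M_0 = 0, M_1 = 49/10, M_2 = -1/10, M_3 = 0.
On [6, 8], p(t) = -1 + 61/15·(t - 6) - 1/20·(t - 6)² + 1/120·(t - 6)³.
With (t - 6) = 4/3: p(22/3) = 1763/405.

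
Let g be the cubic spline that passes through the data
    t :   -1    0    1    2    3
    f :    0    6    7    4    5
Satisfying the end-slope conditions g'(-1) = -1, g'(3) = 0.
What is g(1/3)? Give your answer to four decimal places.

7.3915

Put M_i = g'' at the i-th knot. Here h = (1, 1, 1, 1) and Δ = (6, 1, -3, 1), so the interior equations h_(i-1)·M_(i-1) + 2(h_(i-1)+h_i)·M_i + h_i·M_(i+1) = 6(Δ_i − Δ_(i-1)) read
  1·M_0 + 4·M_1 + 1·M_2 = 6(Δ_1 - Δ_0) = -30
  1·M_1 + 4·M_2 + 1·M_3 = 6(Δ_2 - Δ_1) = -24
  1·M_2 + 4·M_3 + 1·M_4 = 6(Δ_3 - Δ_2) = 24
Clamped end conditions give two more equations: 2h_0·M_0 + h_0·M_1 = 6(Δ_0 - g'(-1)) = 42 and h_3·M_3 + 2h_3·M_4 = 6(g'(3) - Δ_3) = -6.
Forward elimination and back-substitution give M_0 = 193/7, M_1 = -92/7, M_2 = -5, M_3 = 64/7, M_4 = -53/7.
On [0, 1], g(t) = 6 + 87/14·t - 46/7·t² + 19/14·t³.
With t = 1/3: g(1/3) = 1397/189.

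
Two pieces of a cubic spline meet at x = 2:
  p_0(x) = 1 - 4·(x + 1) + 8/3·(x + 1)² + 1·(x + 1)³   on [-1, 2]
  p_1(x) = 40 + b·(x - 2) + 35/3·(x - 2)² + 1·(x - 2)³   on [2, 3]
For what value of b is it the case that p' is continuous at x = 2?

39

p_0'(x) = -4 + 16/3·(x + 1) + 3·(x + 1)², so p_0'(2) = 39. On the right, p_1'(2) = b, so b = 39.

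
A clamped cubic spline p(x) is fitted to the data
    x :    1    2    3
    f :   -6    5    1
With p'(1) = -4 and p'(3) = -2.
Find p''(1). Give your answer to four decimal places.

Write M_i for p''(x_i). With h_i = 1, 1 and divided differences Δ_i = 11, -4, the continuity of p' gives the tridiagonal system
  1·M_0 + 4·M_1 + 1·M_2 = 6(Δ_1 - Δ_0) = -90
Clamped end conditions give two more equations: 2h_0·M_0 + h_0·M_1 = 6(Δ_0 - p'(1)) = 90 and h_1·M_1 + 2h_1·M_2 = 6(p'(3) - Δ_1) = 12.
Forward elimination and back-substitution give M_0 = 137/2, M_1 = -47, M_2 = 59/2.

68.5000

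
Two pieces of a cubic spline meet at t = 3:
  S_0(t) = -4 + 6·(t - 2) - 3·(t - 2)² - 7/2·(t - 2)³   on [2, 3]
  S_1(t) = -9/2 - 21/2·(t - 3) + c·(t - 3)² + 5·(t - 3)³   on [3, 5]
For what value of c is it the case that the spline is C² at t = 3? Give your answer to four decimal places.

-13.5000

S_0''(t) = -6 - 21·(t - 2), so S_0''(3) = -27. On the right, S_1''(3) = 2c, so c = -27/2.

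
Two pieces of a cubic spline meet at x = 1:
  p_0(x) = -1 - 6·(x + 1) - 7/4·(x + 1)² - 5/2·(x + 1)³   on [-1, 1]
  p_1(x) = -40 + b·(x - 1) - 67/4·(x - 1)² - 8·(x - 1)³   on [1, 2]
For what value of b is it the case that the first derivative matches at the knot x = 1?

p_0'(x) = -6 - 7/2·(x + 1) - 15/2·(x + 1)², so p_0'(1) = -43. On the right, p_1'(1) = b, so b = -43.

-43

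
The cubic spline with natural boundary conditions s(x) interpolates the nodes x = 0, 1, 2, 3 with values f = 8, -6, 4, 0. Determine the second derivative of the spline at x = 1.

44

With M_i denoting the second derivative at x_i, h_i = 1, 1, 1, and Δ_i = (y_(i+1) − y_i)/h_i = -14, 10, -4:
  1·M_0 + 4·M_1 + 1·M_2 = 6(Δ_1 - Δ_0) = 144
  1·M_1 + 4·M_2 + 1·M_3 = 6(Δ_2 - Δ_1) = -84
Natural end conditions: M_0 = M_3 = 0.
Forward elimination and back-substitution give M_0 = 0, M_1 = 44, M_2 = -32, M_3 = 0.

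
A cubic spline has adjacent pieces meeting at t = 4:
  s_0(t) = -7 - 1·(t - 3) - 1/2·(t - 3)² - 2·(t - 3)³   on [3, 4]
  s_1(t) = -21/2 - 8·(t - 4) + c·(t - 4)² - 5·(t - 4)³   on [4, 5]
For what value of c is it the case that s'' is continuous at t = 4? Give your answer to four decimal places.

-6.5000

s_0''(t) = -1 - 12·(t - 3), so s_0''(4) = -13. On the right, s_1''(4) = 2c, so c = -13/2.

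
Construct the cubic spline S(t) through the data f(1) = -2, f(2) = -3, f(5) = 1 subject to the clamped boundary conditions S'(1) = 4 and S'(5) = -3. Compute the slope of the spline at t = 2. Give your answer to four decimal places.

Write σ_i for S''(x_i). With h_i = 1, 3 and divided differences Δ_i = -1, 4/3, the continuity of S' gives the tridiagonal system
  1·σ_0 + 8·σ_1 + 3·σ_2 = 6(Δ_1 - Δ_0) = 14
Clamped end conditions give two more equations: 2h_0·σ_0 + h_0·σ_1 = 6(Δ_0 - S'(1)) = -30 and h_1·σ_1 + 2h_1·σ_2 = 6(S'(5) - Δ_1) = -26.
Hence σ_0 = -37/2, σ_1 = 7, σ_2 = -47/6.
On [2, 5], S'(t) = b_1 + 2c_1·(t - 2) + 3d_1·(t - 2)² with b_1 = Δ_1 - h_1(2σ_1 + σ_2)/6 = -7/4, c_1 = σ_1/2 = 7/2, d_1 = (σ_2 - σ_1)/(6h_1) = -89/108. So S'(2) = -7/4.

-1.7500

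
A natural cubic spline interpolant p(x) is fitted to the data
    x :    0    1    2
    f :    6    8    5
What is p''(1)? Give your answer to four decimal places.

-7.5000

Write M_i for p''(x_i). With h_i = 1, 1 and divided differences Δ_i = 2, -3, the continuity of p' gives the tridiagonal system
  1·M_0 + 4·M_1 + 1·M_2 = 6(Δ_1 - Δ_0) = -30
Natural end conditions: M_0 = M_2 = 0.
Solving: M_0 = 0, M_1 = -15/2, M_2 = 0.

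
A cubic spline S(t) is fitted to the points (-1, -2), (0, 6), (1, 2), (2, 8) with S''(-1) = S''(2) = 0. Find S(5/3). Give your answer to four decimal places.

With σ_i denoting the second derivative at x_i, h_i = 1, 1, 1, and Δ_i = (y_(i+1) − y_i)/h_i = 8, -4, 6:
  1·σ_0 + 4·σ_1 + 1·σ_2 = 6(Δ_1 - Δ_0) = -72
  1·σ_1 + 4·σ_2 + 1·σ_3 = 6(Δ_2 - Δ_1) = 60
Natural end conditions: σ_0 = σ_3 = 0.
Solving: σ_0 = 0, σ_1 = -116/5, σ_2 = 104/5, σ_3 = 0.
On [1, 2], S(t) = 2 - 14/15·(t - 1) + 52/5·(t - 1)² - 52/15·(t - 1)³.
With (t - 1) = 2/3: S(5/3) = 2014/405.

4.9728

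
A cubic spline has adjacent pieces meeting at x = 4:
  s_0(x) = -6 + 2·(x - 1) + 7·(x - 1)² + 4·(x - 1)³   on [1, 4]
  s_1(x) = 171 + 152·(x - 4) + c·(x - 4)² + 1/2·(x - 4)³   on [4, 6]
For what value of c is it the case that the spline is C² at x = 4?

s_0''(x) = 14 + 24·(x - 1), so s_0''(4) = 86. On the right, s_1''(4) = 2c, so c = 43.

43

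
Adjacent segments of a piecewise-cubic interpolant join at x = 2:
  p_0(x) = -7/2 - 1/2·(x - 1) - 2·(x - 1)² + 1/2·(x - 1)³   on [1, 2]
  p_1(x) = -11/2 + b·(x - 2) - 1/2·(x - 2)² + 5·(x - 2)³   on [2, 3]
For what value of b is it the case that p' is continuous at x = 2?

p_0'(x) = -1/2 - 4·(x - 1) + 3/2·(x - 1)², so p_0'(2) = -3. On the right, p_1'(2) = b, so b = -3.

-3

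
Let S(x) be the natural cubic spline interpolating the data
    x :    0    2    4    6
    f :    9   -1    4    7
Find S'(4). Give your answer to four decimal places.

With M_i denoting the second derivative at x_i, h_i = 2, 2, 2, and Δ_i = (y_(i+1) − y_i)/h_i = -5, 5/2, 3/2:
  2·M_0 + 8·M_1 + 2·M_2 = 6(Δ_1 - Δ_0) = 45
  2·M_1 + 8·M_2 + 2·M_3 = 6(Δ_2 - Δ_1) = -6
Natural end conditions: M_0 = M_3 = 0.
Solving the tridiagonal system: M_0 = 0, M_1 = 31/5, M_2 = -23/10, M_3 = 0.
On [4, 6], S'(x) = b_2 + 2c_2·(x - 4) + 3d_2·(x - 4)² with b_2 = Δ_2 - h_2(2M_2 + M_3)/6 = 91/30, c_2 = M_2/2 = -23/20, d_2 = (M_3 - M_2)/(6h_2) = 23/120. So S'(4) = 91/30.

3.0333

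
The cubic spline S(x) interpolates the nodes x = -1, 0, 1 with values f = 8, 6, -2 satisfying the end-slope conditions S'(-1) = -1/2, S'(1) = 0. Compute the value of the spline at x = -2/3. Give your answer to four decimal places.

7.9537

With m_i denoting the second derivative at x_i, h_i = 1, 1, and Δ_i = (y_(i+1) − y_i)/h_i = -2, -8:
  1·m_0 + 4·m_1 + 1·m_2 = 6(Δ_1 - Δ_0) = -36
Clamped end conditions give two more equations: 2h_0·m_0 + h_0·m_1 = 6(Δ_0 - S'(-1)) = -9 and h_1·m_1 + 2h_1·m_2 = 6(S'(1) - Δ_1) = 48.
Solving the tridiagonal system: m_0 = 19/4, m_1 = -37/2, m_2 = 133/4.
On [-1, 0], S(x) = 8 - 1/2·(x + 1) + 19/8·(x + 1)² - 31/8·(x + 1)³.
With (x + 1) = 1/3: S(-2/3) = 859/108.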